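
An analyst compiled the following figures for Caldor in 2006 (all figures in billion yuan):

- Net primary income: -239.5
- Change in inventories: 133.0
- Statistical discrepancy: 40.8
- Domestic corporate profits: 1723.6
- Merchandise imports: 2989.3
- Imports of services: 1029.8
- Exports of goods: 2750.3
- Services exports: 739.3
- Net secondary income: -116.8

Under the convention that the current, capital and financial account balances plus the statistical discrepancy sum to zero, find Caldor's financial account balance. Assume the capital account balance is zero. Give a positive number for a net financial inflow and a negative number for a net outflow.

Goods balance = 2750.3 - 2989.3 = -239.0
Services balance = 739.3 - 1029.8 = -290.5
Trade balance (goods + services) = -239.0 + (-290.5) = -529.5
Net primary income = -239.5
Net secondary income = -116.8
Current account = -529.5 + (-239.5) + (-116.8) = -885.8
Financial account = -(-885.8 + 40.8) = 845.0

845.0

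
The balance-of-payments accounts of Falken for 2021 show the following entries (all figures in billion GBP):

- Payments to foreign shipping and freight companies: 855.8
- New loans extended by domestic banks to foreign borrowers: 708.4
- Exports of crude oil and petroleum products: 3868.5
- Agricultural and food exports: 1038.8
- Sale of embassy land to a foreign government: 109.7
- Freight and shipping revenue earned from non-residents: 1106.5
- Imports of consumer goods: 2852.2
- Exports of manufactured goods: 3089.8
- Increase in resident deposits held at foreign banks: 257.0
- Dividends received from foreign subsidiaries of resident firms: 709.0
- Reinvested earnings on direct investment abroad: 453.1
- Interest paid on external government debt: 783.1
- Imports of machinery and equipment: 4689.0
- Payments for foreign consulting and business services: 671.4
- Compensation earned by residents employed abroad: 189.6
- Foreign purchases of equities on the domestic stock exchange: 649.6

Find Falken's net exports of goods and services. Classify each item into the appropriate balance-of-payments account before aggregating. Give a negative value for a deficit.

35.2

Goods: 1038.8 + 3089.8 - 2852.2 + 3868.5 - 4689.0 = 455.9
Services: -855.8 + 1106.5 - 671.4 = -420.7
Trade balance = 455.9 + (-420.7) = 35.2
(Excluded from the trade balance — financial account: new loans extended by domestic banks to foreign borrowers 708.4, increase in resident deposits held at foreign banks 257.0, foreign purchases of equities on the domestic stock exchange 649.6; capital account: sale of embassy land to a foreign government 109.7; primary income: dividends received from foreign subsidiaries of resident firms 709.0, reinvested earnings on direct investment abroad 453.1, interest paid on external government debt 783.1, compensation earned by residents employed abroad 189.6.)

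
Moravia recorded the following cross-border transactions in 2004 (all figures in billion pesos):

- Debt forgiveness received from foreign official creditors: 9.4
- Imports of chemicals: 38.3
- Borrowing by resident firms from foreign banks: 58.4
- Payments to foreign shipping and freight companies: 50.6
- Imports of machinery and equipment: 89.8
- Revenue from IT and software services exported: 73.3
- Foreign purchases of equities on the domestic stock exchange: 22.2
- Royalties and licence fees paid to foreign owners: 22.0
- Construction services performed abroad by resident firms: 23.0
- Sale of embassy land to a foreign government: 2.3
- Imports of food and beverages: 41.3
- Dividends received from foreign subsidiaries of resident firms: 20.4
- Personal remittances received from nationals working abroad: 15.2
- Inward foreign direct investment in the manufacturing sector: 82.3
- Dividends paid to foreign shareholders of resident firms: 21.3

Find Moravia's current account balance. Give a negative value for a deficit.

-131.4

Goods: -41.3 - 89.8 - 38.3 = -169.4
Services: 23.0 - 50.6 - 22.0 + 73.3 = 23.7
Primary income: -21.3 + 20.4 = -0.9
Secondary income: 15.2
Current account = (-169.4) + 23.7 + (-0.9) + 15.2 = -131.4
(Excluded from the current account — capital account: debt forgiveness received from foreign official creditors 9.4, sale of embassy land to a foreign government 2.3; financial account: borrowing by resident firms from foreign banks 58.4, foreign purchases of equities on the domestic stock exchange 22.2, inward foreign direct investment in the manufacturing sector 82.3.)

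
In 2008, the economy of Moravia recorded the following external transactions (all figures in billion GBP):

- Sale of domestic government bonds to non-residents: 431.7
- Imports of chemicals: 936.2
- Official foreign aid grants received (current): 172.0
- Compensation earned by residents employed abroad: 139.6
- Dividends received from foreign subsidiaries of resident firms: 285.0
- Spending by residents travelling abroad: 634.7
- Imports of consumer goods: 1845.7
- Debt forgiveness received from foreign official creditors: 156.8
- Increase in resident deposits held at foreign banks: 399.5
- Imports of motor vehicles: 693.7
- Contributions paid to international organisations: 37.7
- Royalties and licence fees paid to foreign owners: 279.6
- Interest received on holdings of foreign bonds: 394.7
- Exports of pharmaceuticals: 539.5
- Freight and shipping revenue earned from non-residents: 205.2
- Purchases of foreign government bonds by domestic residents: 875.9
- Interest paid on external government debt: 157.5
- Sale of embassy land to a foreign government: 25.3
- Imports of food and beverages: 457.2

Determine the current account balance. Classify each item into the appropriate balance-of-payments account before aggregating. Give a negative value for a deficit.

Goods: -693.7 - 936.2 - 1845.7 - 457.2 + 539.5 = -3393.3
Services: -279.6 - 634.7 + 205.2 = -709.1
Primary income: 394.7 + 139.6 + 285.0 - 157.5 = 661.8
Secondary income: 172.0 - 37.7 = 134.3
Current account = (-3393.3) + (-709.1) + 661.8 + 134.3 = -3306.3
(Excluded from the current account — financial account: sale of domestic government bonds to non-residents 431.7, increase in resident deposits held at foreign banks 399.5, purchases of foreign government bonds by domestic residents 875.9; capital account: debt forgiveness received from foreign official creditors 156.8, sale of embassy land to a foreign government 25.3.)

-3306.3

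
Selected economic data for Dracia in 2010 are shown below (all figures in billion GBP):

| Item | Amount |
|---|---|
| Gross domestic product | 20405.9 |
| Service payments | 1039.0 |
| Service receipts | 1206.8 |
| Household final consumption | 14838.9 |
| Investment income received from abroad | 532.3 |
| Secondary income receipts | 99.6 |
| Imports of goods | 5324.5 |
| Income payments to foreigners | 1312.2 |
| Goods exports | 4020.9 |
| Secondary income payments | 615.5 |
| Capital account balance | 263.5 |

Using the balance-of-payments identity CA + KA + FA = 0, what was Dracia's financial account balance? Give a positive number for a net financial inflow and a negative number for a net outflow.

Goods balance = 4020.9 - 5324.5 = -1303.6
Services balance = 1206.8 - 1039.0 = 167.8
Trade balance (goods + services) = -1303.6 + 167.8 = -1135.8
Net primary income = 532.3 - 1312.2 = -779.9
Net secondary income = 99.6 - 615.5 = -515.9
Current account = -1135.8 + (-779.9) + (-515.9) = -2431.6
Financial account = -(-2431.6 + 263.5) = 2168.1

2168.1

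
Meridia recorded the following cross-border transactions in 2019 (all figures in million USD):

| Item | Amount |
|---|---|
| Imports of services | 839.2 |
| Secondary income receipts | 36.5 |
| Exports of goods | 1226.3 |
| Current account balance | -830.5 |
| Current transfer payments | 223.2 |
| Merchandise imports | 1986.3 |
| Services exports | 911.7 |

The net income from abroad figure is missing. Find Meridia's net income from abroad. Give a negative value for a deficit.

Current account = goods balance + services balance + net primary income + net secondary income
Sum of the known components = -874.2
Net income from abroad = CA - (known components) = -830.5 - (-874.2) = 43.7

43.7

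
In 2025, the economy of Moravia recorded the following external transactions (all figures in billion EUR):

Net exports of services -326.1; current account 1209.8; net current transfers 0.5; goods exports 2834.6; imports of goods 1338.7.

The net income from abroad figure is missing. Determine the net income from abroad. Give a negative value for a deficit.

39.5

Current account = goods balance + services balance + net primary income + net secondary income
Sum of the known components = 1170.3
Net income from abroad = CA - (known components) = 1209.8 - 1170.3 = 39.5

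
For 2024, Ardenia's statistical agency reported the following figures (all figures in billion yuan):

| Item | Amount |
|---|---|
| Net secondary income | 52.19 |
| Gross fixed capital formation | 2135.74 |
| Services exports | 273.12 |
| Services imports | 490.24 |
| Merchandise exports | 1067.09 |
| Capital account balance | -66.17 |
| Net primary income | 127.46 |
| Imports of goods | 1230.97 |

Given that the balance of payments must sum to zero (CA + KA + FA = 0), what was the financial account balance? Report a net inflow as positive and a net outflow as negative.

Goods balance = 1067.09 - 1230.97 = -163.88
Services balance = 273.12 - 490.24 = -217.12
Trade balance (goods + services) = -163.88 + (-217.12) = -381.00
Net primary income = 127.46
Net secondary income = 52.19
Current account = -381.00 + 127.46 + 52.19 = -201.35
Financial account = -(-201.35 + (-66.17)) = 267.52

267.52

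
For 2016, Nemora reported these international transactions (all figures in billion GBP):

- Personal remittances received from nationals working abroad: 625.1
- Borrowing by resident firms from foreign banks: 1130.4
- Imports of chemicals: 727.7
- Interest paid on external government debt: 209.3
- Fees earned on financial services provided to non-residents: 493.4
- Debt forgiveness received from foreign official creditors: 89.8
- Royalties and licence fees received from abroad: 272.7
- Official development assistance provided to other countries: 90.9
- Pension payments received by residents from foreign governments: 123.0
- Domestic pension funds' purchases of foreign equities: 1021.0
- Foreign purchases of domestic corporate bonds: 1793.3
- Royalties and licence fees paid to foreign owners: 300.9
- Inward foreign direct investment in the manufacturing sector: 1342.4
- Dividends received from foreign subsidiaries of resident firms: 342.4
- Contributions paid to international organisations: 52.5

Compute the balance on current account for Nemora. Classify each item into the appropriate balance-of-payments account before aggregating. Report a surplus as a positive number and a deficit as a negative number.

Goods: -727.7
Services: -300.9 + 272.7 + 493.4 = 465.2
Primary income: -209.3 + 342.4 = 133.1
Secondary income: 123.0 + 625.1 - 90.9 - 52.5 = 604.7
Current account = (-727.7) + 465.2 + 133.1 + 604.7 = 475.3
(Excluded from the current account — financial account: borrowing by resident firms from foreign banks 1130.4, domestic pension funds' purchases of foreign equities 1021.0, foreign purchases of domestic corporate bonds 1793.3, inward foreign direct investment in the manufacturing sector 1342.4; capital account: debt forgiveness received from foreign official creditors 89.8.)

475.3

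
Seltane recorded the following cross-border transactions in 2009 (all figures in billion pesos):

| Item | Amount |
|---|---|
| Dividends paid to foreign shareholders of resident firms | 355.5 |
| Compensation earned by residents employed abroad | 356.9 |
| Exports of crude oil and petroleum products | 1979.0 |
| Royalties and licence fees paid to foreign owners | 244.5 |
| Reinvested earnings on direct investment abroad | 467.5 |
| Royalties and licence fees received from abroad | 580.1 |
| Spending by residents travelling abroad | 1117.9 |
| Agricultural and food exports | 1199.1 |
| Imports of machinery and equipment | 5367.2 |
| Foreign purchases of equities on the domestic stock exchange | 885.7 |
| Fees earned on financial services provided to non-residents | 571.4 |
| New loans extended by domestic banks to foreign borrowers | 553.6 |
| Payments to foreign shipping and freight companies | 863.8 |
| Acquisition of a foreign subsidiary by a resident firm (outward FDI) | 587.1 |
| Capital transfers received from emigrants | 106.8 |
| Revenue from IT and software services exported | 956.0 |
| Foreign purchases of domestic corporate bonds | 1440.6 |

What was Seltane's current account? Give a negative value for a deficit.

Goods: 1199.1 - 5367.2 + 1979.0 = -2189.1
Services: -863.8 + 956.0 - 1117.9 + 580.1 + 571.4 - 244.5 = -118.7
Primary income: 356.9 - 355.5 + 467.5 = 468.9
Current account = (-2189.1) + (-118.7) + 468.9 = -1838.9
(Excluded from the current account — financial account: foreign purchases of equities on the domestic stock exchange 885.7, new loans extended by domestic banks to foreign borrowers 553.6, acquisition of a foreign subsidiary by a resident firm (outward FDI) 587.1, foreign purchases of domestic corporate bonds 1440.6; capital account: capital transfers received from emigrants 106.8.)

-1838.9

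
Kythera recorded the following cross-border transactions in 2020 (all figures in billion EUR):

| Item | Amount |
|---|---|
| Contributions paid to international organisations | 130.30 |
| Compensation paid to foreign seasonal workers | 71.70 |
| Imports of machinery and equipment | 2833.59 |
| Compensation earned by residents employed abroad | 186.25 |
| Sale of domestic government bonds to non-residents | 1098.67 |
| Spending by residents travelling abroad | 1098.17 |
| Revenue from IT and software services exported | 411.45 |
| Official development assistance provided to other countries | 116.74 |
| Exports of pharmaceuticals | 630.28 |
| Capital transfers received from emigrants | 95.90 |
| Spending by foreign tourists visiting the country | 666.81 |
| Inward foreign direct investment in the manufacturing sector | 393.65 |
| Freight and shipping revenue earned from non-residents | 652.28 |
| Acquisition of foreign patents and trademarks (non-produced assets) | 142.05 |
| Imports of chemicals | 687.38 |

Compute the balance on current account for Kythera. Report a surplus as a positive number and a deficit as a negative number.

-2390.81

Goods: -687.38 - 2833.59 + 630.28 = -2890.69
Services: 411.45 + 652.28 - 1098.17 + 666.81 = 632.37
Primary income: 186.25 - 71.70 = 114.55
Secondary income: -130.30 - 116.74 = -247.04
Current account = (-2890.69) + 632.37 + 114.55 + (-247.04) = -2390.81
(Excluded from the current account — financial account: sale of domestic government bonds to non-residents 1098.67, inward foreign direct investment in the manufacturing sector 393.65; capital account: capital transfers received from emigrants 95.90, acquisition of foreign patents and trademarks (non-produced assets) 142.05.)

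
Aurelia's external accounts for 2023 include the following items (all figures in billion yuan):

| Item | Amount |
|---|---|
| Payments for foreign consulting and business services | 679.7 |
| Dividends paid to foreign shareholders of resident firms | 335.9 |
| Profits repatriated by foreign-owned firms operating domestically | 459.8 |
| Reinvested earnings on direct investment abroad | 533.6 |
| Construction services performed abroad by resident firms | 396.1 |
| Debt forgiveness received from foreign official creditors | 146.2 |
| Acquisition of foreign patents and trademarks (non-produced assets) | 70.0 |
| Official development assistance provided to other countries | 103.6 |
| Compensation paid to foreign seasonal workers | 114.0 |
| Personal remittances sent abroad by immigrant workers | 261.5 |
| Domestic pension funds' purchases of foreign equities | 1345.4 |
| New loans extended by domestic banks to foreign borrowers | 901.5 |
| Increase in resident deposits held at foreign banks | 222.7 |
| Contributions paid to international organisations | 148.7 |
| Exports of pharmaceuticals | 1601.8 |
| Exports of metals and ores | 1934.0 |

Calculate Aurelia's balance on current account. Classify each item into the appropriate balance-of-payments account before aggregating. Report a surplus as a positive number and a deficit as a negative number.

2362.3

Goods: 1601.8 + 1934.0 = 3535.8
Services: -679.7 + 396.1 = -283.6
Primary income: 533.6 - 459.8 - 335.9 - 114.0 = -376.1
Secondary income: -261.5 - 103.6 - 148.7 = -513.8
Current account = 3535.8 + (-283.6) + (-376.1) + (-513.8) = 2362.3
(Excluded from the current account — capital account: debt forgiveness received from foreign official creditors 146.2, acquisition of foreign patents and trademarks (non-produced assets) 70.0; financial account: domestic pension funds' purchases of foreign equities 1345.4, new loans extended by domestic banks to foreign borrowers 901.5, increase in resident deposits held at foreign banks 222.7.)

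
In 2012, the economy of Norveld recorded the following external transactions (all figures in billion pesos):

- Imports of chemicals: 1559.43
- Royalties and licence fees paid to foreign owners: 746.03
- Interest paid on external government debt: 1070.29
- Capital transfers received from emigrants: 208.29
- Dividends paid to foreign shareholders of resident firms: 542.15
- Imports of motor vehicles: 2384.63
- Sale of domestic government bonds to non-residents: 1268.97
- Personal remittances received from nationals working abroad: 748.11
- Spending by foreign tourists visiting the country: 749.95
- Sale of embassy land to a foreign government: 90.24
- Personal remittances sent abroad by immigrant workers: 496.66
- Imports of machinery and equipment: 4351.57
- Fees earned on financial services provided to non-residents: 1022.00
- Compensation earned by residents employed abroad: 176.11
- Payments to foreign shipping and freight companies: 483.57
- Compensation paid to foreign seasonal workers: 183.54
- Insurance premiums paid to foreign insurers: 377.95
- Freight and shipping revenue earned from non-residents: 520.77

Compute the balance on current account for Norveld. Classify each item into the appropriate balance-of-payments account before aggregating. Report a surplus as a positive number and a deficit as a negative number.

Goods: -2384.63 - 4351.57 - 1559.43 = -8295.63
Services: 749.95 - 377.95 - 483.57 + 520.77 + 1022.00 - 746.03 = 685.17
Primary income: -1070.29 - 183.54 + 176.11 - 542.15 = -1619.87
Secondary income: -496.66 + 748.11 = 251.45
Current account = (-8295.63) + 685.17 + (-1619.87) + 251.45 = -8978.88
(Excluded from the current account — capital account: capital transfers received from emigrants 208.29, sale of embassy land to a foreign government 90.24; financial account: sale of domestic government bonds to non-residents 1268.97.)

-8978.88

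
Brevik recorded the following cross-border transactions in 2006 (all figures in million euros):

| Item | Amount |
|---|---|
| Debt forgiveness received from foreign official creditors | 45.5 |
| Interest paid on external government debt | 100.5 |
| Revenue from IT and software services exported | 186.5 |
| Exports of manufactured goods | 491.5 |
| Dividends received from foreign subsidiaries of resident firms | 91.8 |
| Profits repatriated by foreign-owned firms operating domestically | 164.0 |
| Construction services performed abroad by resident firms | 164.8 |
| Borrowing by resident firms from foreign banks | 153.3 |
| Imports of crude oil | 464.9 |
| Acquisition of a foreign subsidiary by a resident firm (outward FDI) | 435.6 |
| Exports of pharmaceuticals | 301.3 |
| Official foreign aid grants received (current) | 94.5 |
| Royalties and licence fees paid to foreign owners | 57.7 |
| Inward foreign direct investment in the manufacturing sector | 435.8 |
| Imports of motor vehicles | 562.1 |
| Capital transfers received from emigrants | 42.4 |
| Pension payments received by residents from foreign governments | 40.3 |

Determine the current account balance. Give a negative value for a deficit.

21.5

Goods: -464.9 - 562.1 + 491.5 + 301.3 = -234.2
Services: 164.8 - 57.7 + 186.5 = 293.6
Primary income: -100.5 - 164.0 + 91.8 = -172.7
Secondary income: 94.5 + 40.3 = 134.8
Current account = (-234.2) + 293.6 + (-172.7) + 134.8 = 21.5
(Excluded from the current account — capital account: debt forgiveness received from foreign official creditors 45.5, capital transfers received from emigrants 42.4; financial account: borrowing by resident firms from foreign banks 153.3, acquisition of a foreign subsidiary by a resident firm (outward FDI) 435.6, inward foreign direct investment in the manufacturing sector 435.8.)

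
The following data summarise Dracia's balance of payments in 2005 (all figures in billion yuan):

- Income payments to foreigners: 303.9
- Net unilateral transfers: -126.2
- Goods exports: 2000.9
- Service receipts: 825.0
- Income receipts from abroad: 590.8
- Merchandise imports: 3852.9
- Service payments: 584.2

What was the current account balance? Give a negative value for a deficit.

-1450.5

Goods balance = 2000.9 - 3852.9 = -1852.0
Services balance = 825.0 - 584.2 = 240.8
Trade balance (goods + services) = -1852.0 + 240.8 = -1611.2
Net primary income = 590.8 - 303.9 = 286.9
Net secondary income = -126.2
Current account = -1611.2 + 286.9 + (-126.2) = -1450.5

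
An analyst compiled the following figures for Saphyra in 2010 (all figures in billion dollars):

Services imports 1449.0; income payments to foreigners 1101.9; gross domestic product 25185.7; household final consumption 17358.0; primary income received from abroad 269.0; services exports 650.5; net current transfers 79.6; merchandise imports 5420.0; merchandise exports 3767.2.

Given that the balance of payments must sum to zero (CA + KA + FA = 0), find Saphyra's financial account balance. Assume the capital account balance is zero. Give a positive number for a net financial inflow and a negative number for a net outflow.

3204.6

Goods balance = 3767.2 - 5420.0 = -1652.8
Services balance = 650.5 - 1449.0 = -798.5
Trade balance (goods + services) = -1652.8 + (-798.5) = -2451.3
Net primary income = 269.0 - 1101.9 = -832.9
Net secondary income = 79.6
Current account = -2451.3 + (-832.9) + 79.6 = -3204.6
Financial account = -(-3204.6) = 3204.6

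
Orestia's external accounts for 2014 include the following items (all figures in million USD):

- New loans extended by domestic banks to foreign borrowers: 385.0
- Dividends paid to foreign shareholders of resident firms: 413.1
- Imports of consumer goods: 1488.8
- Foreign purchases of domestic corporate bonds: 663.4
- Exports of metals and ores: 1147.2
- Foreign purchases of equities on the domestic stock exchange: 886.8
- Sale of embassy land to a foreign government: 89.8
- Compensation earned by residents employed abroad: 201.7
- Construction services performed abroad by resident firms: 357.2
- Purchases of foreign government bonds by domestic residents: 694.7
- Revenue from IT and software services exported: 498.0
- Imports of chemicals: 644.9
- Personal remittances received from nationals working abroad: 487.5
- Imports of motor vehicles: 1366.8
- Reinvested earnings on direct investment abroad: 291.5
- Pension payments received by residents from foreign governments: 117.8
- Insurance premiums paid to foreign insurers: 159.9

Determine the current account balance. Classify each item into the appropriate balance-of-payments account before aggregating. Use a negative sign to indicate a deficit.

-972.6

Goods: 1147.2 - 1488.8 - 1366.8 - 644.9 = -2353.3
Services: -159.9 + 498.0 + 357.2 = 695.3
Primary income: 201.7 - 413.1 + 291.5 = 80.1
Secondary income: 117.8 + 487.5 = 605.3
Current account = (-2353.3) + 695.3 + 80.1 + 605.3 = -972.6
(Excluded from the current account — financial account: new loans extended by domestic banks to foreign borrowers 385.0, foreign purchases of domestic corporate bonds 663.4, foreign purchases of equities on the domestic stock exchange 886.8, purchases of foreign government bonds by domestic residents 694.7; capital account: sale of embassy land to a foreign government 89.8.)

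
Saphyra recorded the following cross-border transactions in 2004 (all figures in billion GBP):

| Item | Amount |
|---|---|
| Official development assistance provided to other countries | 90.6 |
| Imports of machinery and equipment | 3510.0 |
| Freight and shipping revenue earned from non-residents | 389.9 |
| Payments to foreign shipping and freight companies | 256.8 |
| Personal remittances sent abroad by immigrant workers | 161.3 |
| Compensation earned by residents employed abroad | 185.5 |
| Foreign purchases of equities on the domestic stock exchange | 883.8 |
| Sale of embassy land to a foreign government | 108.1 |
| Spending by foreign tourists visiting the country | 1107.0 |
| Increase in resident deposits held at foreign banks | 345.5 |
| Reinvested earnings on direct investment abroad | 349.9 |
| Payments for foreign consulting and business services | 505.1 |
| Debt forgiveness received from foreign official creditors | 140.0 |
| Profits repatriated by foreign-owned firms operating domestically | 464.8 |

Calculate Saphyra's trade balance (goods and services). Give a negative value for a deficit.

Goods: -3510.0
Services: 1107.0 - 505.1 + 389.9 - 256.8 = 735.0
Trade balance = -3510.0 + 735.0 = -2775.0
(Excluded from the trade balance — secondary income: official development assistance provided to other countries 90.6, personal remittances sent abroad by immigrant workers 161.3; primary income: compensation earned by residents employed abroad 185.5, reinvested earnings on direct investment abroad 349.9, profits repatriated by foreign-owned firms operating domestically 464.8; financial account: foreign purchases of equities on the domestic stock exchange 883.8, increase in resident deposits held at foreign banks 345.5; capital account: sale of embassy land to a foreign government 108.1, debt forgiveness received from foreign official creditors 140.0.)

-2775.0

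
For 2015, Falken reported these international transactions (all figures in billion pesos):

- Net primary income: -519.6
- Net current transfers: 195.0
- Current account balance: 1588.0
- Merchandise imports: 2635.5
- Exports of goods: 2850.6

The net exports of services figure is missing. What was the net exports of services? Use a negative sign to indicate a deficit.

1697.5

Current account = goods balance + services balance + net primary income + net secondary income
Sum of the known components = -109.5
Net exports of services = CA - (known components) = 1588.0 - (-109.5) = 1697.5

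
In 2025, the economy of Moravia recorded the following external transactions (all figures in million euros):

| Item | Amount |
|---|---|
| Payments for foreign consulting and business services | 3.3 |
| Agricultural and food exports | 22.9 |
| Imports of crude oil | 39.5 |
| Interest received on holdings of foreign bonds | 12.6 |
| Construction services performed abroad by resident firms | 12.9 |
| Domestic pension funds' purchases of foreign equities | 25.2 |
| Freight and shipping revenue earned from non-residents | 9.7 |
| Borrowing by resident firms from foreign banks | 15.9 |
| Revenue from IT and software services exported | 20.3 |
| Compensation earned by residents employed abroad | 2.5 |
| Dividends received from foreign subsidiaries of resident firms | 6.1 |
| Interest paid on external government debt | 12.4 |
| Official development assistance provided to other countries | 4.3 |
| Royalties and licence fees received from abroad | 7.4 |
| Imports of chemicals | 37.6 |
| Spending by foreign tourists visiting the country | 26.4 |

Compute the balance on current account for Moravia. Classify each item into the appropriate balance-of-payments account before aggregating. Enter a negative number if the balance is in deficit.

23.7

Goods: 22.9 - 39.5 - 37.6 = -54.2
Services: 12.9 - 3.3 + 20.3 + 26.4 + 9.7 + 7.4 = 73.4
Primary income: 2.5 + 6.1 + 12.6 - 12.4 = 8.8
Secondary income: -4.3
Current account = (-54.2) + 73.4 + 8.8 + (-4.3) = 23.7
(Excluded from the current account — financial account: domestic pension funds' purchases of foreign equities 25.2, borrowing by resident firms from foreign banks 15.9.)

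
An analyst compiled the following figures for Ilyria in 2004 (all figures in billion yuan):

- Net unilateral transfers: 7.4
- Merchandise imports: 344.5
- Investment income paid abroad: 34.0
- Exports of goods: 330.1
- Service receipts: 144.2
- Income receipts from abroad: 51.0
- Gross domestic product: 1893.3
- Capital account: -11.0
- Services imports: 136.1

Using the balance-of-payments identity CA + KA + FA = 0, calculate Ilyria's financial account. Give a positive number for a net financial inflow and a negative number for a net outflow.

-7.1

Goods balance = 330.1 - 344.5 = -14.4
Services balance = 144.2 - 136.1 = 8.1
Trade balance (goods + services) = -14.4 + 8.1 = -6.3
Net primary income = 51.0 - 34.0 = 17.0
Net secondary income = 7.4
Current account = -6.3 + 17.0 + 7.4 = 18.1
Financial account = -(18.1 + (-11.0)) = -7.1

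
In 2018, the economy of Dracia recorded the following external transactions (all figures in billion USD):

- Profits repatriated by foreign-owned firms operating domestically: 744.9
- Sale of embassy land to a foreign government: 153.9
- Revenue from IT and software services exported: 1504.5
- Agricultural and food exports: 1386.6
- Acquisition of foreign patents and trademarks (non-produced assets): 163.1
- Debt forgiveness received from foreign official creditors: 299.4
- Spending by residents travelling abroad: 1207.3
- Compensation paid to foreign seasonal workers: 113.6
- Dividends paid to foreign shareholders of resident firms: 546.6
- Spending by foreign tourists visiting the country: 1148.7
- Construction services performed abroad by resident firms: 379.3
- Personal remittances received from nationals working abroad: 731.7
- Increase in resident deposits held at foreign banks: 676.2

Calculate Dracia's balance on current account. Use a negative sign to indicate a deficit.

Goods: 1386.6
Services: 1504.5 - 1207.3 + 379.3 + 1148.7 = 1825.2
Primary income: -546.6 - 744.9 - 113.6 = -1405.1
Secondary income: 731.7
Current account = 1386.6 + 1825.2 + (-1405.1) + 731.7 = 2538.4
(Excluded from the current account — capital account: sale of embassy land to a foreign government 153.9, acquisition of foreign patents and trademarks (non-produced assets) 163.1, debt forgiveness received from foreign official creditors 299.4; financial account: increase in resident deposits held at foreign banks 676.2.)

2538.4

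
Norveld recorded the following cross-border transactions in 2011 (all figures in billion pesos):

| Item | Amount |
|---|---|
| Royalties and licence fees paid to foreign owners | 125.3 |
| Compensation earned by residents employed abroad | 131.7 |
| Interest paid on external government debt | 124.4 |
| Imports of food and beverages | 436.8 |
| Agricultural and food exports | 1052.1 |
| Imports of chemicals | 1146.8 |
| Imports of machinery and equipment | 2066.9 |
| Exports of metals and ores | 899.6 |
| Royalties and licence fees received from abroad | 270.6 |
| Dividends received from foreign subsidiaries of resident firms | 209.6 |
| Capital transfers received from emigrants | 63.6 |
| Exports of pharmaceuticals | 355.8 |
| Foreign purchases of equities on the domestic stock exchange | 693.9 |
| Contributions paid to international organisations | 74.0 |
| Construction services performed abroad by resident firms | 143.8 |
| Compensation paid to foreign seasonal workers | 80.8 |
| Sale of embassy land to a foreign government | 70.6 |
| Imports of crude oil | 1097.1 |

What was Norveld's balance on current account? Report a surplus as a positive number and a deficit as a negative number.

Goods: -1097.1 + 1052.1 - 2066.9 - 1146.8 + 899.6 + 355.8 - 436.8 = -2440.1
Services: 143.8 - 125.3 + 270.6 = 289.1
Primary income: -80.8 + 131.7 + 209.6 - 124.4 = 136.1
Secondary income: -74.0
Current account = (-2440.1) + 289.1 + 136.1 + (-74.0) = -2088.9
(Excluded from the current account — capital account: capital transfers received from emigrants 63.6, sale of embassy land to a foreign government 70.6; financial account: foreign purchases of equities on the domestic stock exchange 693.9.)

-2088.9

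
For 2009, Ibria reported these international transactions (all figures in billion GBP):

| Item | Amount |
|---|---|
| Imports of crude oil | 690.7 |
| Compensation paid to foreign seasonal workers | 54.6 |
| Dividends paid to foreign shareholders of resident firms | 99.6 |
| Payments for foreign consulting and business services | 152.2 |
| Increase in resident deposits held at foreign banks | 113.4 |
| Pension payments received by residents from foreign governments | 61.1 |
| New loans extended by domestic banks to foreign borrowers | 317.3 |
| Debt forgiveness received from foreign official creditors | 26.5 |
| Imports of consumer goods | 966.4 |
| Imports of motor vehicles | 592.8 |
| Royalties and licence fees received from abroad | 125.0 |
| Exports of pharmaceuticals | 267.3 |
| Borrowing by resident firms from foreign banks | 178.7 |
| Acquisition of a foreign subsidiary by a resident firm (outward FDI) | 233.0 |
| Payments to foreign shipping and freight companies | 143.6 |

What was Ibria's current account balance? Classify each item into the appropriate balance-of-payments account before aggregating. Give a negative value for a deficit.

-2246.5

Goods: -690.7 - 592.8 + 267.3 - 966.4 = -1982.6
Services: 125.0 - 143.6 - 152.2 = -170.8
Primary income: -54.6 - 99.6 = -154.2
Secondary income: 61.1
Current account = (-1982.6) + (-170.8) + (-154.2) + 61.1 = -2246.5
(Excluded from the current account — financial account: increase in resident deposits held at foreign banks 113.4, new loans extended by domestic banks to foreign borrowers 317.3, borrowing by resident firms from foreign banks 178.7, acquisition of a foreign subsidiary by a resident firm (outward FDI) 233.0; capital account: debt forgiveness received from foreign official creditors 26.5.)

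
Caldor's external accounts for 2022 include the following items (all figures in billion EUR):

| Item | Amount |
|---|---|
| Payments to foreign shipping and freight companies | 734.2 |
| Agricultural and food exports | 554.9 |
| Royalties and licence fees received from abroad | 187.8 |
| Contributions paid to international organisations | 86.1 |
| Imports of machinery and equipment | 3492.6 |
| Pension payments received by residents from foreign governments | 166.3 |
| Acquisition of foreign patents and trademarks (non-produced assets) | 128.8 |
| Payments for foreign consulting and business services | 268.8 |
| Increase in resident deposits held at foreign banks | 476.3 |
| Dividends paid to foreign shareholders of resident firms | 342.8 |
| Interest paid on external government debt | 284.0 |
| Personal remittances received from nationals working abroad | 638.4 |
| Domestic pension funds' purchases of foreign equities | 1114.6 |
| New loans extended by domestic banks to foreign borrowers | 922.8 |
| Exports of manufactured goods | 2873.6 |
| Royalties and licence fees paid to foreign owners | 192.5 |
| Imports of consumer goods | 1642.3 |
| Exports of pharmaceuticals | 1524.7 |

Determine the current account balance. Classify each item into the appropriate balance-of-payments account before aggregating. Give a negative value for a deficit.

-1097.6

Goods: 1524.7 - 3492.6 + 554.9 + 2873.6 - 1642.3 = -181.7
Services: 187.8 - 734.2 - 192.5 - 268.8 = -1007.7
Primary income: -284.0 - 342.8 = -626.8
Secondary income: 166.3 + 638.4 - 86.1 = 718.6
Current account = (-181.7) + (-1007.7) + (-626.8) + 718.6 = -1097.6
(Excluded from the current account — capital account: acquisition of foreign patents and trademarks (non-produced assets) 128.8; financial account: increase in resident deposits held at foreign banks 476.3, domestic pension funds' purchases of foreign equities 1114.6, new loans extended by domestic banks to foreign borrowers 922.8.)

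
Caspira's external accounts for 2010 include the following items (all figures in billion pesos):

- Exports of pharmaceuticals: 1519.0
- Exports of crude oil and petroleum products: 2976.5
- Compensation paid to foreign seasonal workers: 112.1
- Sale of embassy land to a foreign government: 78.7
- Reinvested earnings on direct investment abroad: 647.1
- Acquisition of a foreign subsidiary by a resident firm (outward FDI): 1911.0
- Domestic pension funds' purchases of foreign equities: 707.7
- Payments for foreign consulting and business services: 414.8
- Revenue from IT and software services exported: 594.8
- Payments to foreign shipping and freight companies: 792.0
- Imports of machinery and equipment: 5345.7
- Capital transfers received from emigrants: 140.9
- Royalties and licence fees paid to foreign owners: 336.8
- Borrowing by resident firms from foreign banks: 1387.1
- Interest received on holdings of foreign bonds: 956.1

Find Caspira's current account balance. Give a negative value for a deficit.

-307.9

Goods: 2976.5 + 1519.0 - 5345.7 = -850.2
Services: -792.0 - 414.8 - 336.8 + 594.8 = -948.8
Primary income: -112.1 + 647.1 + 956.1 = 1491.1
Current account = (-850.2) + (-948.8) + 1491.1 = -307.9
(Excluded from the current account — capital account: sale of embassy land to a foreign government 78.7, capital transfers received from emigrants 140.9; financial account: acquisition of a foreign subsidiary by a resident firm (outward FDI) 1911.0, domestic pension funds' purchases of foreign equities 707.7, borrowing by resident firms from foreign banks 1387.1.)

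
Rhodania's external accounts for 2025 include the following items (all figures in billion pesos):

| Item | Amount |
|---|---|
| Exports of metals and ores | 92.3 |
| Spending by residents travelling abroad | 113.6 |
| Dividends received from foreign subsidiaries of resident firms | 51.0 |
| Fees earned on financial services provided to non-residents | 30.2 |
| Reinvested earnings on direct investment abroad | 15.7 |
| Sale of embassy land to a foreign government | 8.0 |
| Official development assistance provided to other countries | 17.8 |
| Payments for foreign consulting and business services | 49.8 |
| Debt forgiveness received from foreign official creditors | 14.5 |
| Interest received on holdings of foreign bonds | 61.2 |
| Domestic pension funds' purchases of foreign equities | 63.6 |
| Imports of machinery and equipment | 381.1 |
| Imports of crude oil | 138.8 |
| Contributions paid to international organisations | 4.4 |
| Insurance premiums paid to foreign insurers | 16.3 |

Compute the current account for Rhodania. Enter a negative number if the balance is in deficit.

-471.4

Goods: -381.1 - 138.8 + 92.3 = -427.6
Services: -49.8 + 30.2 - 16.3 - 113.6 = -149.5
Primary income: 51.0 + 15.7 + 61.2 = 127.9
Secondary income: -4.4 - 17.8 = -22.2
Current account = (-427.6) + (-149.5) + 127.9 + (-22.2) = -471.4
(Excluded from the current account — capital account: sale of embassy land to a foreign government 8.0, debt forgiveness received from foreign official creditors 14.5; financial account: domestic pension funds' purchases of foreign equities 63.6.)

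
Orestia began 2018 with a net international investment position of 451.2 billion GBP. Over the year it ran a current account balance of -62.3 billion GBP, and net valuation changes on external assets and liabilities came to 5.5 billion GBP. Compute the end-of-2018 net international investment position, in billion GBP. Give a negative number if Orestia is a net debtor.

394.4

Change in NIIP = current account + net valuation change = -62.3 + 5.5 = -56.8
End-of-year NIIP = 451.2 + (-56.8) = 394.4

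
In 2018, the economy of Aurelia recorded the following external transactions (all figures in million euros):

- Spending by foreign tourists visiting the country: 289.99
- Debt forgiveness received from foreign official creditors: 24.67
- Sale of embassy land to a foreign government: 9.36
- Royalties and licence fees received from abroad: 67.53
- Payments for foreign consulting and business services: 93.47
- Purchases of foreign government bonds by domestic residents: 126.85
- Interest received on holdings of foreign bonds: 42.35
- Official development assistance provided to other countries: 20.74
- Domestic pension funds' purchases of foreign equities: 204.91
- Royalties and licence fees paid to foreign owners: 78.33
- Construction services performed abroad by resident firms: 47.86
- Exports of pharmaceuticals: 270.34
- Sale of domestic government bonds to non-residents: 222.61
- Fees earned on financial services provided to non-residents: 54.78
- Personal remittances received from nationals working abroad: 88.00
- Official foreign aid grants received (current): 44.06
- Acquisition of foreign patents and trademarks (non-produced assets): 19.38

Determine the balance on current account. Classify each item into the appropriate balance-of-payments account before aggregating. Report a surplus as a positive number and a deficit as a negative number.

712.37

Goods: 270.34
Services: -93.47 + 289.99 - 78.33 + 54.78 + 47.86 + 67.53 = 288.36
Primary income: 42.35
Secondary income: 44.06 - 20.74 + 88.00 = 111.32
Current account = 270.34 + 288.36 + 42.35 + 111.32 = 712.37
(Excluded from the current account — capital account: debt forgiveness received from foreign official creditors 24.67, sale of embassy land to a foreign government 9.36, acquisition of foreign patents and trademarks (non-produced assets) 19.38; financial account: purchases of foreign government bonds by domestic residents 126.85, domestic pension funds' purchases of foreign equities 204.91, sale of domestic government bonds to non-residents 222.61.)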